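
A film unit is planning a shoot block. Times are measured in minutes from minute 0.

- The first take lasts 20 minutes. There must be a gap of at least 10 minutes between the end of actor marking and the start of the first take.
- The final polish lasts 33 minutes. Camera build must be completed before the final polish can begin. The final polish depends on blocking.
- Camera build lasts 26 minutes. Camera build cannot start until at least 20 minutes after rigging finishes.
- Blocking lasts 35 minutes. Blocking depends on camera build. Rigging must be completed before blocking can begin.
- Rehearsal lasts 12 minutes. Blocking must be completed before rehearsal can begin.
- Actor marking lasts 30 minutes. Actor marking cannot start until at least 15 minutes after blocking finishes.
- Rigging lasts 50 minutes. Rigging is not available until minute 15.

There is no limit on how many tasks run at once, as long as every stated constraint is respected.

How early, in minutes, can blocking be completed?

After its own release at minute 15, rigging can start at minute 15 and finishes at minute 65.
Camera build waits on rigging (finishes minute 65, plus 20-minute gap → minute 85), so it starts at minute 85 and finishes at 85 + 26 = minute 111.
Blocking has to wait for camera build (finishes minute 111); rigging (finishes minute 65). The latest of these is minute 111, so blocking runs minute 111 to 111 + 35 = minute 146.

146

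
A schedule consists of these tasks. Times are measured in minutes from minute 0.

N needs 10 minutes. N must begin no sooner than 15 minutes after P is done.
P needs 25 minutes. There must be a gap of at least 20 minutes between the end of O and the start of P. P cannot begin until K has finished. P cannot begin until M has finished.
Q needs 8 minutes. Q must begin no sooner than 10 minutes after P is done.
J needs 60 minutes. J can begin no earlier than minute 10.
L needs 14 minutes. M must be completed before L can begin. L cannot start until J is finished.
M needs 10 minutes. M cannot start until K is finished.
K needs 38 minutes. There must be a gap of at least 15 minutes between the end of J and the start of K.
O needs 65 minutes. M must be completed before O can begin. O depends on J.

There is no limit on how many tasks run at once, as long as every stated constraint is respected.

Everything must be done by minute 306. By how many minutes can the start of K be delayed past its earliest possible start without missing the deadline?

38

J cannot begin until its own release at minute 10. It runs from minute 10 to 10 + 60 = minute 70.
K cannot begin until J (finishes minute 70, plus 15-minute gap → minute 85). It runs from minute 85 to 85 + 38 = minute 123.

Working backward from the deadline:
L must finish by minute 306; it takes 14 minutes, so it must start by 306 − 14 = minute 292.
Nothing follows N; the deadline of minute 306 is its only limit. It must start by 306 − 10 = minute 296.
To finish by minute 306, Q (duration 8) must start no later than minute 298.
P feeds N (must start by minute 296, minus 15-minute gap → minute 281); Q (must start by minute 298, minus 10-minute gap → minute 288). Taking the minimum, P must finish by minute 281 and start by 281 − 25 = minute 256.
Since P (must start by minute 256, minus 20-minute gap → minute 236) depends on it, O must finish by minute 236. Backing off its 65-minute duration gives a latest start of minute 171.
For M: L (must start by minute 292); O (must start by minute 171); P (must start by minute 256). The most restrictive is minute 171; with a 10-minute duration, M must start by minute 161.
K has several dependents: M (must start by minute 161); P (must start by minute 256). The earliest of those limits is minute 161, so K must start by 161 − 38 = minute 123.
So K can start as early as minute 85 and as late as minute 123, giving 123 − 85 = 38 minutes of slack.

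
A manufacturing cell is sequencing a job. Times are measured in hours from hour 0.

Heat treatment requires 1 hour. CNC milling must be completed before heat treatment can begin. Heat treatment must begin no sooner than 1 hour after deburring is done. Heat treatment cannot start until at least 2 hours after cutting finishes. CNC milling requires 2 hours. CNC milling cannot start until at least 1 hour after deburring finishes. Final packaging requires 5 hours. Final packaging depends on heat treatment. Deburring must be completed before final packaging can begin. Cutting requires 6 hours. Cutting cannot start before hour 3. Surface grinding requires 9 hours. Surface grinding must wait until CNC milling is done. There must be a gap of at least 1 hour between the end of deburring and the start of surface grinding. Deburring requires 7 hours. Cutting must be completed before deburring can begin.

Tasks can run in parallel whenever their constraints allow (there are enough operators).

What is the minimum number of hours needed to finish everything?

28

Cutting waits on its own release at hour 3, so it starts at hour 3 and finishes at 3 + 6 = hour 9.
After cutting (finishes hour 9), deburring can start at hour 9 and finishes at hour 16.
After deburring (finishes hour 16, plus 1-hour gap → hour 17), CNC milling can start at hour 17 and finishes at hour 19.
For surface grinding: CNC milling (finishes hour 19); deburring (finishes hour 16, plus 1-hour gap → hour 17). Taking the maximum gives a start of hour 19, and it finishes at 19 + 9 = hour 28.
Heat treatment cannot start until CNC milling (finishes hour 19); deburring (finishes hour 16, plus 1-hour gap → hour 17); cutting (finishes hour 9, plus 2-hour gap → hour 11). The controlling bound is hour 19, so heat treatment finishes at 19 + 1 = hour 20.
Final packaging needs all of heat treatment (finishes hour 20); deburring (finishes hour 16). That puts its earliest start at hour 20; it finishes at 20 + 5 = hour 25.
All tasks are finished once the last one completes. Finish times: Cutting at 9, Deburring at 16, CNC milling at 19, Heat treatment at 20, Surface grinding at 28, Final packaging at 25. The latest is hour 28.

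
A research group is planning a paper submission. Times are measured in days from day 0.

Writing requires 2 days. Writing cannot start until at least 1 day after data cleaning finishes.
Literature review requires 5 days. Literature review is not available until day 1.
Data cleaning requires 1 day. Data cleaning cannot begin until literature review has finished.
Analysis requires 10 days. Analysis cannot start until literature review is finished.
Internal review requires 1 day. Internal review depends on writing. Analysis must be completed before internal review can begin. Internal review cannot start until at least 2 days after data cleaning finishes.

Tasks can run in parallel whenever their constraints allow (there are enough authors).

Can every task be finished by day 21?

Yes

After its own release at day 1, literature review can start at day 1 and finishes at day 6.
Analysis waits on literature review (finishes day 6), so it starts at day 6 and finishes at 6 + 10 = day 16.
Data cleaning waits on literature review (finishes day 6), so it starts at day 6 and finishes at 6 + 1 = day 7.
After data cleaning (finishes day 7, plus 1-day gap → day 8), writing can start at day 8 and finishes at day 10.
Internal review has to wait for writing (finishes day 10); analysis (finishes day 16); data cleaning (finishes day 7, plus 2-day gap → day 9). The latest of these is day 16, so internal review runs day 16 to 16 + 1 = day 17.
Every task is finished by day 17, which is no later than the deadline of 21, so the schedule is feasible.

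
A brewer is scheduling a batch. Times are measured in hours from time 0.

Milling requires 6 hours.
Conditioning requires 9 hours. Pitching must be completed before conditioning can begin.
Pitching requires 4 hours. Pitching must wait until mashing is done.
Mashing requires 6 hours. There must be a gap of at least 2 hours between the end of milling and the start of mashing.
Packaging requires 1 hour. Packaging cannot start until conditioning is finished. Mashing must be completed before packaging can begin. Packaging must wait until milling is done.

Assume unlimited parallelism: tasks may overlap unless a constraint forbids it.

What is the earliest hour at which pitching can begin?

Nothing blocks milling, so it runs from hour 0 to hour 6.
After milling (finishes hour 6, plus 2-hour gap → hour 8), mashing can start at hour 8 and finishes at hour 14.
Pitching waits on mashing (finishes hour 14), so the earliest it can start is hour 14.

14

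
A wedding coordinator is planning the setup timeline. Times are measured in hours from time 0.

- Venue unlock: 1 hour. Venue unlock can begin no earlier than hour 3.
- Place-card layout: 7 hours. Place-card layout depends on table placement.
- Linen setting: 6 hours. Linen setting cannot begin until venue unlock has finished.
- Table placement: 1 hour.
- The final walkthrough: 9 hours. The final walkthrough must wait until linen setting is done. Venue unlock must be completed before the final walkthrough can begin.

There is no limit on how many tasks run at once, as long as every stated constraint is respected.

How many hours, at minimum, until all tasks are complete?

Table placement can start immediately at hour 0; it finishes at hour 1.
Place-card layout waits on table placement (finishes hour 1), so it starts at hour 1 and finishes at 1 + 7 = hour 8.
Venue unlock cannot begin until its own release at hour 3. It runs from hour 3 to 3 + 1 = hour 4.
Linen setting waits on venue unlock (finishes hour 4), so it starts at hour 4 and finishes at 4 + 6 = hour 10.
The final walkthrough has to wait for linen setting (finishes hour 10); venue unlock (finishes hour 4). The latest of these is hour 10, so the final walkthrough runs hour 10 to 10 + 9 = hour 19.
All tasks are finished once the last one completes. Finish times: Venue unlock at 4, Table placement at 1, Linen setting at 10, Place-card layout at 8, The final walkthrough at 19. The latest is hour 19.

19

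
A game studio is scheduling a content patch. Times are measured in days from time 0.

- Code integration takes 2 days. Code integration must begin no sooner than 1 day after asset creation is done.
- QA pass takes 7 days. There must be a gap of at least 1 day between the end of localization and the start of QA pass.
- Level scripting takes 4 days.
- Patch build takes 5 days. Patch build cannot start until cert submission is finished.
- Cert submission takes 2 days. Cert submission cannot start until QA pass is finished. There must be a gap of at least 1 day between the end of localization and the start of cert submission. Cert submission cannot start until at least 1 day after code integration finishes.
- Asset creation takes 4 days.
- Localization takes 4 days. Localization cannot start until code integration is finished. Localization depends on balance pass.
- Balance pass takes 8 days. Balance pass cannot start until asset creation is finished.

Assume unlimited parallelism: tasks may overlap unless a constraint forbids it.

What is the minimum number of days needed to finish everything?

Nothing blocks level scripting, so it runs from day 0 to day 4.
Asset creation can start immediately at day 0; it finishes at day 4.
Balance pass waits on asset creation (finishes day 4), so it starts at day 4 and finishes at 4 + 8 = day 12.
Code integration cannot begin until asset creation (finishes day 4, plus 1-day gap → day 5). It runs from day 5 to 5 + 2 = day 7.
Localization has to wait for code integration (finishes day 7); balance pass (finishes day 12). The latest of these is day 12, so localization runs day 12 to 12 + 4 = day 16.
After localization (finishes day 16, plus 1-day gap → day 17), QA pass can start at day 17 and finishes at day 24.
For cert submission: QA pass (finishes day 24); localization (finishes day 16, plus 1-day gap → day 17); code integration (finishes day 7, plus 1-day gap → day 8). Taking the maximum gives a start of day 24, and it finishes at 24 + 2 = day 26.
After cert submission (finishes day 26), patch build can start at day 26 and finishes at day 31.
All tasks are finished once the last one completes. Finish times: Asset creation at 4, Level scripting at 4, Code integration at 7, Balance pass at 12, Localization at 16, QA pass at 24, Cert submission at 26, Patch build at 31. The latest is day 31.

31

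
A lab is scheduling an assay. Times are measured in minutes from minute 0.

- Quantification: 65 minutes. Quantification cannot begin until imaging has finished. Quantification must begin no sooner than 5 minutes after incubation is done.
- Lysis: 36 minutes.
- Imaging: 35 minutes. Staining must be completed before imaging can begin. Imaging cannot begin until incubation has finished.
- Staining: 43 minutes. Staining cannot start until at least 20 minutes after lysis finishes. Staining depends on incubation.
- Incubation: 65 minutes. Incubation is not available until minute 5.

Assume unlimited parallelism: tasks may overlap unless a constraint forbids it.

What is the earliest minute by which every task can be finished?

213

Incubation waits on its own release at minute 5, so it starts at minute 5 and finishes at 5 + 65 = minute 70.
Lysis can start immediately at minute 0; it finishes at minute 36.
Staining needs all of lysis (finishes minute 36, plus 20-minute gap → minute 56); incubation (finishes minute 70). That puts its earliest start at minute 70; it finishes at 70 + 43 = minute 113.
Imaging needs all of staining (finishes minute 113); incubation (finishes minute 70). That puts its earliest start at minute 113; it finishes at 113 + 35 = minute 148.
Quantification cannot start until imaging (finishes minute 148); incubation (finishes minute 70, plus 5-minute gap → minute 75). The controlling bound is minute 148, so quantification finishes at 148 + 65 = minute 213.
All tasks are finished once the last one completes. Finish times: Lysis at 36, Incubation at 70, Staining at 113, Imaging at 148, Quantification at 213. The latest is minute 213.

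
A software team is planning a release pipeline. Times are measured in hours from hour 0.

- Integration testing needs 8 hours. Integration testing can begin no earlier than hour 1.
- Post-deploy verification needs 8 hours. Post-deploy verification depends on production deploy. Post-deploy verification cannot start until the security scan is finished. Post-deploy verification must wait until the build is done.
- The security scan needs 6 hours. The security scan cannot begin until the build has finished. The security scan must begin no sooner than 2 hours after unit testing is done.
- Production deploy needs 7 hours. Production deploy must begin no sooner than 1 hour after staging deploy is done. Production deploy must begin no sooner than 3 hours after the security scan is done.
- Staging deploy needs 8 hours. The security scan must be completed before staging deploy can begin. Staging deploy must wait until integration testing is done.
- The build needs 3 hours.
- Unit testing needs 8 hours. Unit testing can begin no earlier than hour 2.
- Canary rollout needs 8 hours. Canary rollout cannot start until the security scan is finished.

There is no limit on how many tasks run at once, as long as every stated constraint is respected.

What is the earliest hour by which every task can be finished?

Integration testing waits on its own release at hour 1, so it starts at hour 1 and finishes at 1 + 8 = hour 9.
Unit testing waits on its own release at hour 2, so it starts at hour 2 and finishes at 2 + 8 = hour 10.
Nothing blocks the build, so it runs from hour 0 to hour 3.
The security scan has to wait for the build (finishes hour 3); unit testing (finishes hour 10, plus 2-hour gap → hour 12). The latest of these is hour 12, so the security scan runs hour 12 to 12 + 6 = hour 18.
After the security scan (finishes hour 18), canary rollout can start at hour 18 and finishes at hour 26.
Staging deploy cannot start until the security scan (finishes hour 18); integration testing (finishes hour 9). The controlling bound is hour 18, so staging deploy finishes at 18 + 8 = hour 26.
Production deploy needs all of staging deploy (finishes hour 26, plus 1-hour gap → hour 27); the security scan (finishes hour 18, plus 3-hour gap → hour 21). That puts its earliest start at hour 27; it finishes at 27 + 7 = hour 34.
Post-deploy verification cannot start until production deploy (finishes hour 34); the security scan (finishes hour 18); the build (finishes hour 3). The controlling bound is hour 34, so post-deploy verification finishes at 34 + 8 = hour 42.
All tasks are finished once the last one completes. Finish times: The build at 3, Unit testing at 10, Integration testing at 9, The security scan at 18, Staging deploy at 26, Canary rollout at 26, Production deploy at 34, Post-deploy verification at 42. The latest is hour 42.

42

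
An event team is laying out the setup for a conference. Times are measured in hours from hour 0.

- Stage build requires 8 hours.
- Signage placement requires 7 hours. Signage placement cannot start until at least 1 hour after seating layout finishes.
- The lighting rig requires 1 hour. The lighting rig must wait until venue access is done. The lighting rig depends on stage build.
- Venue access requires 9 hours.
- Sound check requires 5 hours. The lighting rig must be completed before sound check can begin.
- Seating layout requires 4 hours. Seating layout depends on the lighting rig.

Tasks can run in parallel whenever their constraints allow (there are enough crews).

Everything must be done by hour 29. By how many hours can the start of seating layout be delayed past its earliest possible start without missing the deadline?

Stage build has no prerequisites, so it starts at hour 0 and finishes at hour 8.
Venue access has no prerequisites, so it starts at hour 0 and finishes at hour 9.
The lighting rig cannot start until venue access (finishes hour 9); stage build (finishes hour 8). The controlling bound is hour 9, so the lighting rig finishes at 9 + 1 = hour 10.
Seating layout cannot begin until the lighting rig (finishes hour 10). It runs from hour 10 to 10 + 4 = hour 14.

Working backward from the deadline:
Nothing follows signage placement; the deadline of hour 29 is its only limit. It must start by 29 − 7 = hour 22.
Seating layout feeds into signage placement (must start by hour 22, minus 1-hour gap → hour 21); so seating layout must finish by hour 21 and therefore start by hour 17.
So seating layout can start as early as hour 10 and as late as hour 17, giving 17 − 10 = 7 hours of slack.

7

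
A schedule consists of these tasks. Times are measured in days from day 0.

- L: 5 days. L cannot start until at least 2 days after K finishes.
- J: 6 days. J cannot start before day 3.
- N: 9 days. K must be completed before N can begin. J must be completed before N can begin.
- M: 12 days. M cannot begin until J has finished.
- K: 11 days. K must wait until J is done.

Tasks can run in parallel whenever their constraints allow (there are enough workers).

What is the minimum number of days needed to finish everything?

29

J waits on its own release at day 3, so it starts at day 3 and finishes at 3 + 6 = day 9.
M cannot begin until J (finishes day 9). It runs from day 9 to 9 + 12 = day 21.
K waits on J (finishes day 9), so it starts at day 9 and finishes at 9 + 11 = day 20.
For N: K (finishes day 20); J (finishes day 9). Taking the maximum gives a start of day 20, and it finishes at 20 + 9 = day 29.
L cannot begin until K (finishes day 20, plus 2-day gap → day 22). It runs from day 22 to 22 + 5 = day 27.
All tasks are finished once the last one completes. Finish times: J at 9, K at 20, L at 27, M at 21, N at 29. The latest is day 29.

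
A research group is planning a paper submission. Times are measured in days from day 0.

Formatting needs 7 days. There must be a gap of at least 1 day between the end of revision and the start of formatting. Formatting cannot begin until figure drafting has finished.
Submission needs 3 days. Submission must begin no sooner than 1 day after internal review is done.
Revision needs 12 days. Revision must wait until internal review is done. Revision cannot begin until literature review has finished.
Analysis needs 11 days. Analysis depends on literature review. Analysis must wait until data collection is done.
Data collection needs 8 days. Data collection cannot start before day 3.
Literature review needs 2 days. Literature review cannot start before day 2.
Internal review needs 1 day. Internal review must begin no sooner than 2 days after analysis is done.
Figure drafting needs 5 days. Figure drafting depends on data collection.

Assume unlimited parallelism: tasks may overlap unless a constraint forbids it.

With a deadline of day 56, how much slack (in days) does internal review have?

11

Data collection waits on its own release at day 3, so it starts at day 3 and finishes at 3 + 8 = day 11.
Literature review cannot begin until its own release at day 2. It runs from day 2 to 2 + 2 = day 4.
Analysis has to wait for literature review (finishes day 4); data collection (finishes day 11). The latest of these is day 11, so analysis runs day 11 to 11 + 11 = day 22.
Internal review waits on analysis (finishes day 22, plus 2-day gap → day 24), so it starts at day 24 and finishes at 24 + 1 = day 25.

Working backward from the deadline:
Nothing follows formatting; the deadline of day 56 is its only limit. It must start by 56 − 7 = day 49.
Revision must finish before formatting (must start by day 49, minus 1-day gap → day 48). With a 12-day duration, revision must start by 48 − 12 = day 36.
Submission must finish by day 56; it takes 3 days, so it must start by 56 − 3 = day 53.
For internal review: revision (must start by day 36); submission (must start by day 53, minus 1-day gap → day 52). The most restrictive is day 36; with a 1-day duration, internal review must start by day 35.
So internal review can start as early as day 24 and as late as day 35, giving 35 − 24 = 11 days of slack.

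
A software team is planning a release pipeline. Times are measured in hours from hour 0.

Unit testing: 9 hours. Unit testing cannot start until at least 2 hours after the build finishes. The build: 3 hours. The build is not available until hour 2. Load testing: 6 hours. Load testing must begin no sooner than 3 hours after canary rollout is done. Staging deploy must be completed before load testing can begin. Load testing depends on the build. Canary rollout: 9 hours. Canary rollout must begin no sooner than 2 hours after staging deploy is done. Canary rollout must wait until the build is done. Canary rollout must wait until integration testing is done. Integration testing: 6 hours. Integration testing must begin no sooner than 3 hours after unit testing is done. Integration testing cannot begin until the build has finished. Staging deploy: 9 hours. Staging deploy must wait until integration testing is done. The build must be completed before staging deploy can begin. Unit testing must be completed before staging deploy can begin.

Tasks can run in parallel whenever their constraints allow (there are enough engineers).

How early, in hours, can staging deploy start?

25

The build cannot begin until its own release at hour 2. It runs from hour 2 to 2 + 3 = hour 5.
Unit testing waits on the build (finishes hour 5, plus 2-hour gap → hour 7), so it starts at hour 7 and finishes at 7 + 9 = hour 16.
Integration testing has to wait for unit testing (finishes hour 16, plus 3-hour gap → hour 19); the build (finishes hour 5). The latest of these is hour 19, so integration testing runs hour 19 to 19 + 6 = hour 25.
Staging deploy waits on integration testing (finishes hour 25); the build (finishes hour 5); unit testing (finishes hour 16). The latest of these is hour 25, which is the earliest staging deploy can start.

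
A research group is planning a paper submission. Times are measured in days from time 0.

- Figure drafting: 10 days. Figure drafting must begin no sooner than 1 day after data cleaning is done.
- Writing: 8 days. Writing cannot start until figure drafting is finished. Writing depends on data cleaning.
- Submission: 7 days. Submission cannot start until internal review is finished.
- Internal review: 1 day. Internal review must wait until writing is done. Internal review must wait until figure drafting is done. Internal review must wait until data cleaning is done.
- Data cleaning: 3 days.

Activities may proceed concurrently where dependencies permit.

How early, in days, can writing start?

Nothing blocks data cleaning, so it runs from day 0 to day 3.
After data cleaning (finishes day 3, plus 1-day gap → day 4), figure drafting can start at day 4 and finishes at day 14.
Writing waits on figure drafting (finishes day 14); data cleaning (finishes day 3). The latest of these is day 14, which is the earliest writing can start.

14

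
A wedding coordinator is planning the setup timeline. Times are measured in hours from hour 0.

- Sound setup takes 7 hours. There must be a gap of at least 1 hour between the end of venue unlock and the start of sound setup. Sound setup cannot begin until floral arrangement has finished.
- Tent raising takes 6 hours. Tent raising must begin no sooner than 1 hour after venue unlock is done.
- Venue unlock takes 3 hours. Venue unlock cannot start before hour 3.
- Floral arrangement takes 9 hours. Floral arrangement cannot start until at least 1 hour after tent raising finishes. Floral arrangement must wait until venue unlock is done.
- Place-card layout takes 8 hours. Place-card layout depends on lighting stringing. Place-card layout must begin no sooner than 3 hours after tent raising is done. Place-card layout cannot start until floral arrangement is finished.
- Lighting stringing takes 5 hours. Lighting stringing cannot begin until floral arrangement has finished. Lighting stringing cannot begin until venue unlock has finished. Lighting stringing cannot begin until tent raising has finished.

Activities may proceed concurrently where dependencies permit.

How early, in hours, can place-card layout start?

Venue unlock waits on its own release at hour 3, so it starts at hour 3 and finishes at 3 + 3 = hour 6.
Tent raising waits on venue unlock (finishes hour 6, plus 1-hour gap → hour 7), so it starts at hour 7 and finishes at 7 + 6 = hour 13.
Floral arrangement has to wait for tent raising (finishes hour 13, plus 1-hour gap → hour 14); venue unlock (finishes hour 6). The latest of these is hour 14, so floral arrangement runs hour 14 to 14 + 9 = hour 23.
Lighting stringing has to wait for floral arrangement (finishes hour 23); venue unlock (finishes hour 6); tent raising (finishes hour 13). The latest of these is hour 23, so lighting stringing runs hour 23 to 23 + 5 = hour 28.
Place-card layout waits on lighting stringing (finishes hour 28); tent raising (finishes hour 13, plus 3-hour gap → hour 16); floral arrangement (finishes hour 23). The latest of these is hour 28, which is the earliest place-card layout can start.

28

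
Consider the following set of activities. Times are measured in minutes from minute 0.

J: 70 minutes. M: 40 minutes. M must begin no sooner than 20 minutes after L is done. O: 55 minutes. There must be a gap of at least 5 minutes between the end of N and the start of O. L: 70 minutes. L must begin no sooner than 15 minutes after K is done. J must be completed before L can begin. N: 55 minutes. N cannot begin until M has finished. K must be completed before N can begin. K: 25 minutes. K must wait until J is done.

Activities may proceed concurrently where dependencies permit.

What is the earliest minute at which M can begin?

200

Nothing blocks J, so it runs from minute 0 to minute 70.
K waits on J (finishes minute 70), so it starts at minute 70 and finishes at 70 + 25 = minute 95.
L has to wait for K (finishes minute 95, plus 15-minute gap → minute 110); J (finishes minute 70). The latest of these is minute 110, so L runs minute 110 to 110 + 70 = minute 180.
M waits on L (finishes minute 180, plus 20-minute gap → minute 200), so the earliest it can start is minute 200.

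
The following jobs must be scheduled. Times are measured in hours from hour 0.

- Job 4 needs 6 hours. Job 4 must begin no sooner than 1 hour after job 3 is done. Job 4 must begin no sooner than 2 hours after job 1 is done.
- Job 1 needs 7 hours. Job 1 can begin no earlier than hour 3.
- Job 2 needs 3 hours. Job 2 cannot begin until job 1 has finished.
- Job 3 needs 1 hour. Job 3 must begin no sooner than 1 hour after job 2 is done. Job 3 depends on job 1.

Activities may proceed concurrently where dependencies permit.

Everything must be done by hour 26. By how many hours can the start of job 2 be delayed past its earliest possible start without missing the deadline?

4

After its own release at hour 3, job 1 can start at hour 3 and finishes at hour 10.
Job 2 cannot begin until job 1 (finishes hour 10). It runs from hour 10 to 10 + 3 = hour 13.

Working backward from the deadline:
Nothing follows job 4; the deadline of hour 26 is its only limit. It must start by 26 − 6 = hour 20.
Job 3 has to be done before job 4 (must start by hour 20, minus 1-hour gap → hour 19). That means finishing by hour 19, i.e. starting by 19 − 1 = hour 18.
Since job 3 (must start by hour 18, minus 1-hour gap → hour 17) depends on it, job 2 must finish by hour 17. Backing off its 3-hour duration gives a latest start of hour 14.
So job 2 can start as early as hour 10 and as late as hour 14, giving 14 − 10 = 4 hours of slack.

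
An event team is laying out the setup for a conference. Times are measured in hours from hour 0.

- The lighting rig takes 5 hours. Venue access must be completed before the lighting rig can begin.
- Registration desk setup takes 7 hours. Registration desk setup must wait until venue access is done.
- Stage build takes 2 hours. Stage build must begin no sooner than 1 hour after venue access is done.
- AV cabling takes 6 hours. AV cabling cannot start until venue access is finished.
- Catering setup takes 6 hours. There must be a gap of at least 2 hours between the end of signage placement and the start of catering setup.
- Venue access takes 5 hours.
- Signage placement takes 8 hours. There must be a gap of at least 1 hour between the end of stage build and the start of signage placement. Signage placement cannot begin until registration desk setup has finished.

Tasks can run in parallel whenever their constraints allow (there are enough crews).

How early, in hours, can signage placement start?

Venue access can start immediately at hour 0; it finishes at hour 5.
After venue access (finishes hour 5), registration desk setup can start at hour 5 and finishes at hour 12.
Stage build waits on venue access (finishes hour 5, plus 1-hour gap → hour 6), so it starts at hour 6 and finishes at 6 + 2 = hour 8.
Signage placement waits on stage build (finishes hour 8, plus 1-hour gap → hour 9); registration desk setup (finishes hour 12). The latest of these is hour 12, which is the earliest signage placement can start.

12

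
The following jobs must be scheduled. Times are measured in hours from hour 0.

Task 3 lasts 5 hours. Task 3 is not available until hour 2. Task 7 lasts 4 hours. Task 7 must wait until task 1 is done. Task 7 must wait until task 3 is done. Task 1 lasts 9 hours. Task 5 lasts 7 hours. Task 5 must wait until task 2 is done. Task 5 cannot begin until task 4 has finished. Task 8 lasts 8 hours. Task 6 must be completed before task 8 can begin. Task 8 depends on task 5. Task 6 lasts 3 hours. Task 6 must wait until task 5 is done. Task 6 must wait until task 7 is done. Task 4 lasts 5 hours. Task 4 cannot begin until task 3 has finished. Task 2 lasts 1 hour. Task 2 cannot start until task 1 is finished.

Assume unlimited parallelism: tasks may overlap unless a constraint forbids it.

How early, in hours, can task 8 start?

22

Task 3 cannot begin until its own release at hour 2. It runs from hour 2 to 2 + 5 = hour 7.
Task 4 waits on task 3 (finishes hour 7), so it starts at hour 7 and finishes at 7 + 5 = hour 12.
Task 1 can start immediately at hour 0; it finishes at hour 9.
Task 7 needs all of task 1 (finishes hour 9); task 3 (finishes hour 7). That puts its earliest start at hour 9; it finishes at 9 + 4 = hour 13.
After task 1 (finishes hour 9), task 2 can start at hour 9 and finishes at hour 10.
Task 5 has to wait for task 2 (finishes hour 10); task 4 (finishes hour 12). The latest of these is hour 12, so task 5 runs hour 12 to 12 + 7 = hour 19.
For task 6: task 5 (finishes hour 19); task 7 (finishes hour 13). Taking the maximum gives a start of hour 19, and it finishes at 19 + 3 = hour 22.
Task 8 waits on task 6 (finishes hour 22); task 5 (finishes hour 19). The latest of these is hour 22, which is the earliest task 8 can start.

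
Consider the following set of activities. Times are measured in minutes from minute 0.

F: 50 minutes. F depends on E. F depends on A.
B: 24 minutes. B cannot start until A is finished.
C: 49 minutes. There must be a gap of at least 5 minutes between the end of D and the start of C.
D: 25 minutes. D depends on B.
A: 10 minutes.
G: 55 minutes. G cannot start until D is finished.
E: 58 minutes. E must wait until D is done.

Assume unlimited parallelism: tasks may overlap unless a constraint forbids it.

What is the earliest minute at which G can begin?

59

A can start immediately at minute 0; it finishes at minute 10.
B cannot begin until A (finishes minute 10). It runs from minute 10 to 10 + 24 = minute 34.
After B (finishes minute 34), D can start at minute 34 and finishes at minute 59.
G waits on D (finishes minute 59), so the earliest it can start is minute 59.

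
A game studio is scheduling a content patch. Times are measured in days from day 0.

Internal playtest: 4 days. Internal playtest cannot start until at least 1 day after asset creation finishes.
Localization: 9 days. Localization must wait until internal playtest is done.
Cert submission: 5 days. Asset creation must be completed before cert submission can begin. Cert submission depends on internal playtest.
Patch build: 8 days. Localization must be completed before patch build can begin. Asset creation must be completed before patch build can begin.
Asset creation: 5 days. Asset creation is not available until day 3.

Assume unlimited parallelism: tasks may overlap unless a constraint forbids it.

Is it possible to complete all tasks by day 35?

Asset creation waits on its own release at day 3, so it starts at day 3 and finishes at 3 + 5 = day 8.
After asset creation (finishes day 8, plus 1-day gap → day 9), internal playtest can start at day 9 and finishes at day 13.
Cert submission needs all of asset creation (finishes day 8); internal playtest (finishes day 13). That puts its earliest start at day 13; it finishes at 13 + 5 = day 18.
After internal playtest (finishes day 13), localization can start at day 13 and finishes at day 22.
Patch build cannot start until localization (finishes day 22); asset creation (finishes day 8). The controlling bound is day 22, so patch build finishes at 22 + 8 = day 30.
Every task is finished by day 30, which is no later than the deadline of 35, so the schedule is feasible.

Yes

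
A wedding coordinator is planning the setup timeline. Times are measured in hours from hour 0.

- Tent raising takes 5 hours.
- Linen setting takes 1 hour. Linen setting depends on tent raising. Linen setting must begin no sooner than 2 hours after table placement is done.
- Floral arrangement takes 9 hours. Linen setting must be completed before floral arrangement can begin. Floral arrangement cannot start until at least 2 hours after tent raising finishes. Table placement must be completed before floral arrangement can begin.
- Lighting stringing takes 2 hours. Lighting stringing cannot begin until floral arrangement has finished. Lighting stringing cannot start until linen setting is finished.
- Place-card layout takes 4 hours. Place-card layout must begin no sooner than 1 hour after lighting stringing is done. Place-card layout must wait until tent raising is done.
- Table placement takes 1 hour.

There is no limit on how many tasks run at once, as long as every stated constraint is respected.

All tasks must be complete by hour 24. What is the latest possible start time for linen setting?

7

To finish by hour 24, place-card layout (duration 4) must start no later than hour 20.
Lighting stringing has to be done before place-card layout (must start by hour 20, minus 1-hour gap → hour 19). That means finishing by hour 19, i.e. starting by 19 − 2 = hour 17.
Floral arrangement feeds into lighting stringing (must start by hour 17); so floral arrangement must finish by hour 17 and therefore start by hour 8.
Linen setting feeds floral arrangement (must start by hour 8); lighting stringing (must start by hour 17). Taking the minimum, linen setting must finish by hour 8 and start by 8 − 1 = hour 7.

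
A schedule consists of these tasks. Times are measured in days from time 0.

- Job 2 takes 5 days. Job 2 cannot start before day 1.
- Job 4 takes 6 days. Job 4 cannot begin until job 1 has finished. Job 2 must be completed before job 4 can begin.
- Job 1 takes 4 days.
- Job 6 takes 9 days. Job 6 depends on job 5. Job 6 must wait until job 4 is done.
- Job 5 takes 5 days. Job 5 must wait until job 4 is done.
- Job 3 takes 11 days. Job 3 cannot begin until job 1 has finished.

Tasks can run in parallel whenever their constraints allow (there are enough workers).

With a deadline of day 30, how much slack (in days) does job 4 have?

Job 2 waits on its own release at day 1, so it starts at day 1 and finishes at 1 + 5 = day 6.
Nothing blocks job 1, so it runs from day 0 to day 4.
Job 4 has to wait for job 1 (finishes day 4); job 2 (finishes day 6). The latest of these is day 6, so job 4 runs day 6 to 6 + 6 = day 12.

Working backward from the deadline:
Nothing follows job 6; the deadline of day 30 is its only limit. It must start by 30 − 9 = day 21.
Job 5 must finish before job 6 (must start by day 21). With a 5-day duration, job 5 must start by 21 − 5 = day 16.
Job 4 has several dependents: job 5 (must start by day 16); job 6 (must start by day 21). The earliest of those limits is day 16, so job 4 must start by 16 − 6 = day 10.
So job 4 can start as early as day 6 and as late as day 10, giving 10 − 6 = 4 days of slack.

4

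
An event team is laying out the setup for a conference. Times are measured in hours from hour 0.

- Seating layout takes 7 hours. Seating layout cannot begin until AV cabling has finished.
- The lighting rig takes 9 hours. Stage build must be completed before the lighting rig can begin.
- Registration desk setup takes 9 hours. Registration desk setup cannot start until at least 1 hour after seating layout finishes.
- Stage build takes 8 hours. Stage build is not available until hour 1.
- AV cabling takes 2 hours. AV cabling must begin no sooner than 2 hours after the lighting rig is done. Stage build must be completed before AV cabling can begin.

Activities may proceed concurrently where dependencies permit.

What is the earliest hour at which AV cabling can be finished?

22

Stage build waits on its own release at hour 1, so it starts at hour 1 and finishes at 1 + 8 = hour 9.
After stage build (finishes hour 9), the lighting rig can start at hour 9 and finishes at hour 18.
AV cabling cannot start until the lighting rig (finishes hour 18, plus 2-hour gap → hour 20); stage build (finishes hour 9). The controlling bound is hour 20, so AV cabling finishes at 20 + 2 = hour 22.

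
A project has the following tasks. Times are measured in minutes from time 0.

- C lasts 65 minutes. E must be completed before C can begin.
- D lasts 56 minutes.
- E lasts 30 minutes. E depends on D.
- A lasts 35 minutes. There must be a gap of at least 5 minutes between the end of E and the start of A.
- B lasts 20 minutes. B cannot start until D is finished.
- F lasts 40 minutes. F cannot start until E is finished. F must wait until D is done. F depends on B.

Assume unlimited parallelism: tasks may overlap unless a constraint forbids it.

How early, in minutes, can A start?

D can start immediately at minute 0; it finishes at minute 56.
After D (finishes minute 56), E can start at minute 56 and finishes at minute 86.
A waits on E (finishes minute 86, plus 5-minute gap → minute 91), so the earliest it can start is minute 91.

91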